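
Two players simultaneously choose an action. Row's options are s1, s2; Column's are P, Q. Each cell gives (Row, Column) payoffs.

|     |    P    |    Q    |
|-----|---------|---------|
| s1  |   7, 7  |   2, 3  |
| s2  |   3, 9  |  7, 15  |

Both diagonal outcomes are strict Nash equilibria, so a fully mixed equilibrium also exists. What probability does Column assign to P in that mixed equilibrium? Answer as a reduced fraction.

5/9

Column's mix q on P must make Row indifferent between s1 and s2.
Row's payoff from s1: 7q + 2(1−q). From s2: 3q + 7(1−q).
Set equal: 4q = 5(1−q) → q = 5/9.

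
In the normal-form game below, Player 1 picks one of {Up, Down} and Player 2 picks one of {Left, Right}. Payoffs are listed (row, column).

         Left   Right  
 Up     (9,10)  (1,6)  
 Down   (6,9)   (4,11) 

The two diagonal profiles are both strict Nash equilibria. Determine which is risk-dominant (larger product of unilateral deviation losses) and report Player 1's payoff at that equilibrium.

At (Up, Left): Player 1 loses 9 − 6 = 3 by deviating; Player 2 loses 10 − 6 = 4. Product = 3·4 = 12.
At (Down, Right): Player 1 loses 4 − 1 = 3 by deviating; Player 2 loses 11 − 9 = 2. Product = 3·2 = 6.
12 > 6, so (Up, Left) is risk-dominant. Player 1's payoff there is 9.

9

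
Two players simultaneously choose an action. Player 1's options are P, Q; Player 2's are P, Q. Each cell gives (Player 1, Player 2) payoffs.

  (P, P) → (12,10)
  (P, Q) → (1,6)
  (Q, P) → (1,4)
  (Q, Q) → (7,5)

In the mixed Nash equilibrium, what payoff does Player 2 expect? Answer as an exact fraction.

Player 1 mixes with probability p on P, chosen so Player 2 is indifferent: 10p + 4(1−p) = 6p + 5(1−p) gives p = 1/5.
Player 2's expected payoff is 10·1/5 + 4·4/5 = 26/5.

26/5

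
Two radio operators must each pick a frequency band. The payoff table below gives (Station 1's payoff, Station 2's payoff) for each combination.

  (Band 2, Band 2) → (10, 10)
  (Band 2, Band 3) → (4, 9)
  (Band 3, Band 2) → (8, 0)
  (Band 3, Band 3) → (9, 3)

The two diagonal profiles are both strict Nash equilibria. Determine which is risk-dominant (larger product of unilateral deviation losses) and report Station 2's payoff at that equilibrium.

3

At both Band 2: Station 1 loses 10 − 8 = 2 by deviating; Station 2 loses 10 − 9 = 1. Product = 2·1 = 2.
At both Band 3: Station 1 loses 9 − 4 = 5 by deviating; Station 2 loses 3 − 0 = 3. Product = 5·3 = 15.
15 > 2, so both Band 3 is risk-dominant. Station 2's payoff there is 3.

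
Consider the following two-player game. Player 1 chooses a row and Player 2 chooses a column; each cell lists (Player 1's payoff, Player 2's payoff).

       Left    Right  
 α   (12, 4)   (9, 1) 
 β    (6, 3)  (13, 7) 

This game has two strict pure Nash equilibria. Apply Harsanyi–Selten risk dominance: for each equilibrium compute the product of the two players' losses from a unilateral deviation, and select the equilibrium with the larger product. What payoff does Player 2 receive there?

At (α, Left): Player 1 loses 12 − 6 = 6 by deviating; Player 2 loses 4 − 1 = 3. Product = 6·3 = 18.
At (β, Right): Player 1 loses 13 − 9 = 4 by deviating; Player 2 loses 7 − 3 = 4. Product = 4·4 = 16.
18 > 16, so (α, Left) is risk-dominant. Player 2's payoff there is 4.

4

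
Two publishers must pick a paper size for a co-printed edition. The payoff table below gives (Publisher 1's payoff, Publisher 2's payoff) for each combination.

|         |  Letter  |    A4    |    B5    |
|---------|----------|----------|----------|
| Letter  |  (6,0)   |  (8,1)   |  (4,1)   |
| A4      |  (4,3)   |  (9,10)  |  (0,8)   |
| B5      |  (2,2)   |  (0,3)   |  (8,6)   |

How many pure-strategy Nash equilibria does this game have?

Both A4: Publisher 1 gets 9 (best alternative 8); Publisher 2 gets 10 (best alternative 8). Neither deviates — NE.
Both B5: Publisher 1 gets 8 (best alternative 4); Publisher 2 gets 6 (best alternative 3). Neither deviates — NE.
Both Letter is not a NE: Publisher 2 would switch to A4 (1 > 0).
No other cell survives both best-response checks, so there are 2 pure NE.

2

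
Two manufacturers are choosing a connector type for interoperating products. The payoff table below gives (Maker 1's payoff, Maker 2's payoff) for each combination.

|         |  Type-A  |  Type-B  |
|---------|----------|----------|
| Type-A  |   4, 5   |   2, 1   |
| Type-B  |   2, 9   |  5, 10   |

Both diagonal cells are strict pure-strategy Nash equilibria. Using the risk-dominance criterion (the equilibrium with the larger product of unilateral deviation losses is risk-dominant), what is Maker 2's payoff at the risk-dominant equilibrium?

5

At both Type-A: Maker 1 loses 4 − 2 = 2 by deviating; Maker 2 loses 5 − 1 = 4. Product = 2·4 = 8.
At both Type-B: Maker 1 loses 5 − 2 = 3 by deviating; Maker 2 loses 10 − 9 = 1. Product = 3·1 = 3.
8 > 3, so both Type-A is risk-dominant. Maker 2's payoff there is 5.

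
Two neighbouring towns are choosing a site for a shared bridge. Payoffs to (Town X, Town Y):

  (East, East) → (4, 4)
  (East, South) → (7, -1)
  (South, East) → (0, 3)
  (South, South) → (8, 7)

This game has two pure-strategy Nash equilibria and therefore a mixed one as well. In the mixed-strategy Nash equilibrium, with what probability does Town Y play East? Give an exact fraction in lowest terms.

1/5

Town Y's mix q on East must make Town X indifferent between East and South.
Town X's payoff from East: 4q + 7(1−q). From South: 0q + 8(1−q).
Set equal: 4q = 1(1−q) → q = 1/5.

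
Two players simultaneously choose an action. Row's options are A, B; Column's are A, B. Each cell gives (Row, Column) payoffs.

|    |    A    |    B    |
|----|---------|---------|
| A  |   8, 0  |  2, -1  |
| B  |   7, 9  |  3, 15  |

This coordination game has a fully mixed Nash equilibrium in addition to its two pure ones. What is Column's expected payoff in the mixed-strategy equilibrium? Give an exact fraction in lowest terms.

Row mixes with probability p on A, chosen so Column is indifferent: 0p + 9(1−p) = (-1)p + 15(1−p) gives p = 6/7.
Column's expected payoff is 0·6/7 + 9·1/7 = 9/7.

9/7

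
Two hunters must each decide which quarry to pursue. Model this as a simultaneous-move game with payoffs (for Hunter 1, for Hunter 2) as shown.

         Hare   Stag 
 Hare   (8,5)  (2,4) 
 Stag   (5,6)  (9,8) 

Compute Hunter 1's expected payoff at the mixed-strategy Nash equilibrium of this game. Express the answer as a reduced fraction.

Hunter 2 mixes with probability q on Hare, chosen so Hunter 1 is indifferent: 8q + 2(1−q) = 5q + 9(1−q) gives q = 7/10.
Hunter 1's expected payoff (from either row, since indifferent) is 8·7/10 + 2·3/10 = 31/5.

31/5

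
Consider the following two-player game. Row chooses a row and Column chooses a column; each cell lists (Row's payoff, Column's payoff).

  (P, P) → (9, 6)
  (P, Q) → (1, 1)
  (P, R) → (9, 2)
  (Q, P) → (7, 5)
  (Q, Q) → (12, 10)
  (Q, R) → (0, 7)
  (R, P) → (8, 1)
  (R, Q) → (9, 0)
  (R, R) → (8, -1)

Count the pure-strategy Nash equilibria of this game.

2

Both P: Row gets 9 (best alternative 8); Column gets 6 (best alternative 2). Neither deviates — NE.
Both Q: Row gets 12 (best alternative 9); Column gets 10 (best alternative 7). Neither deviates — NE.
Both R is not a NE: Row would switch to P (9 > 8).
No other cell survives both best-response checks, so there are 2 pure NE.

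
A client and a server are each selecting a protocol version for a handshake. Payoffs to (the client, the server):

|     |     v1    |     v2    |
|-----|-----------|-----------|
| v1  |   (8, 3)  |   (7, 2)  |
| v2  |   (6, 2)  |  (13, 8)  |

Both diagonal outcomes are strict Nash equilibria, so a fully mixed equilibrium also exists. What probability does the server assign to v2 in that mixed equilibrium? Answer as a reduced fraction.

The server's mix q on v1 must make the client indifferent between v1 and v2.
The client's payoff from v1: 8q + 7(1−q). From v2: 6q + 13(1−q).
Set equal: 2q = 6(1−q) → q = 6/8 = 3/4.
Probability on v2 is 1 − 3/4 = 1/4.

1/4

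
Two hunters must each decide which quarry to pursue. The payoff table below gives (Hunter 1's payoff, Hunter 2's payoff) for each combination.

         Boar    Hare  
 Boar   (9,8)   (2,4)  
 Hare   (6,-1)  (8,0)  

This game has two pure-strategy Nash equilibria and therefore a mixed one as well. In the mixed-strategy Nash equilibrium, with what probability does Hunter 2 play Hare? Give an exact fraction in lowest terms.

Hunter 2's mix q on Boar must make Hunter 1 indifferent between Boar and Hare.
Hunter 1's payoff from Boar: 9q + 2(1−q). From Hare: 6q + 8(1−q).
Set equal: 3q = 6(1−q) → q = 6/9 = 2/3.
Probability on Hare is 1 − 2/3 = 1/3.

1/3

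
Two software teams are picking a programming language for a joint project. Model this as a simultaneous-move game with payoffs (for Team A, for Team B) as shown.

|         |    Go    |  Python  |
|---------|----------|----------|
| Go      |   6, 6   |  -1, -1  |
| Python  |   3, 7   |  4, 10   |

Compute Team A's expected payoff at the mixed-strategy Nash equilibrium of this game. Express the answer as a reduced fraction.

27/8

Team B mixes with probability q on Go, chosen so Team A is indifferent: 6q + (-1)(1−q) = 3q + 4(1−q) gives q = 5/8.
Team A's expected payoff (from either row, since indifferent) is 6·5/8 + (-1)·3/8 = 27/8.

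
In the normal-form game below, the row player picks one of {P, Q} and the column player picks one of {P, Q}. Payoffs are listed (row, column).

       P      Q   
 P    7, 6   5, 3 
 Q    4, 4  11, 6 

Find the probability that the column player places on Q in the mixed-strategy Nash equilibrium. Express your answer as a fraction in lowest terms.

1/3

The column player's mix q on P must make the row player indifferent between P and Q.
The row player's payoff from P: 7q + 5(1−q). From Q: 4q + 11(1−q).
Set equal: 3q = 6(1−q) → q = 6/9 = 2/3.
Probability on Q is 1 − 2/3 = 1/3.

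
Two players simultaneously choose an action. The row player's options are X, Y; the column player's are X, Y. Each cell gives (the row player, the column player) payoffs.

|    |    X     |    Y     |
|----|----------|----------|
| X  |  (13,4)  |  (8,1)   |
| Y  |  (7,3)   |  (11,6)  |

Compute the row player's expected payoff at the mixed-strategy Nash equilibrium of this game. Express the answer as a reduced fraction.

29/3

The column player mixes with probability q on X, chosen so the row player is indifferent: 13q + 8(1−q) = 7q + 11(1−q) gives q = 1/3.
The row player's expected payoff (from either row, since indifferent) is 13·1/3 + 8·2/3 = 29/3.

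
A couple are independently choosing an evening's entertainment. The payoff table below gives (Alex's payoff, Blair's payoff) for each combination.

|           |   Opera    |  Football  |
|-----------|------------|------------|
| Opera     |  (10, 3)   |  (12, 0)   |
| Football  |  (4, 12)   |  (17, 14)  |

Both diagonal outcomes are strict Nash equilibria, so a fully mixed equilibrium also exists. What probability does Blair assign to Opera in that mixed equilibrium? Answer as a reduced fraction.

Blair's mix q on Opera must make Alex indifferent between Opera and Football.
Alex's payoff from Opera: 10q + 12(1−q). From Football: 4q + 17(1−q).
Set equal: 6q = 5(1−q) → q = 5/11.

5/11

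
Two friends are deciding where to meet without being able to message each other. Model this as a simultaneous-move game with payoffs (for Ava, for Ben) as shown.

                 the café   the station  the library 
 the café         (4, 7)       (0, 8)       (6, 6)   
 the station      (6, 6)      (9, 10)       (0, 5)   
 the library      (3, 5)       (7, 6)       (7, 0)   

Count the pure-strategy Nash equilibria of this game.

1

Both the station: Ava gets 9 (best alternative 7); Ben gets 10 (best alternative 6). Neither deviates — NE.
Both the café is not a NE: Ava would switch to the station (6 > 4).
No other cell survives both best-response checks, so there is 1 pure NE.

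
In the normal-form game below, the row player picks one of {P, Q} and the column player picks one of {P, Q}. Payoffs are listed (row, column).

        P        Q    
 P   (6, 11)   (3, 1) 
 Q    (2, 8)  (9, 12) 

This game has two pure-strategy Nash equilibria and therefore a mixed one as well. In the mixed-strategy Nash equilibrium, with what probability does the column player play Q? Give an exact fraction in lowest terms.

2/5

The column player's mix q on P must make the row player indifferent between P and Q.
The row player's payoff from P: 6q + 3(1−q). From Q: 2q + 9(1−q).
Set equal: 4q = 6(1−q) → q = 6/10 = 3/5.
Probability on Q is 1 − 3/5 = 2/5.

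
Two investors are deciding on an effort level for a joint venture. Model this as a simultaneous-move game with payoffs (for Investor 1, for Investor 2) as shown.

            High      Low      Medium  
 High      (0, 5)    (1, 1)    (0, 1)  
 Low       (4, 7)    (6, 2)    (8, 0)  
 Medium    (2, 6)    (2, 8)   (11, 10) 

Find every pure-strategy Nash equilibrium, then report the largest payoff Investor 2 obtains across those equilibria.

(Low, High) is a pure NE (Investor 1: 4 ≥ 2; Investor 2: 7 ≥ 2). Investor 2 gets 7.
Both Medium is a pure NE (Investor 1: 11 ≥ 8; Investor 2: 10 ≥ 8). Investor 2 gets 10.
Every other cell has a profitable deviation for at least one player. Highest of {7, 10} is 10.

10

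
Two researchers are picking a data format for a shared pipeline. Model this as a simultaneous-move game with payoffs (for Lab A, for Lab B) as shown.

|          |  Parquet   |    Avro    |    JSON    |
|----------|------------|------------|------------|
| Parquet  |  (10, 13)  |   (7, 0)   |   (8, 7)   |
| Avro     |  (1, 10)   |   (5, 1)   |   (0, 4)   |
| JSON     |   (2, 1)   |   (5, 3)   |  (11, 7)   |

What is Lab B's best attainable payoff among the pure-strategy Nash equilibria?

Both Parquet is a pure NE (Lab A: 10 ≥ 2; Lab B: 13 ≥ 7). Lab B gets 13.
Both JSON is a pure NE (Lab A: 11 ≥ 8; Lab B: 7 ≥ 3). Lab B gets 7.
Every other cell has a profitable deviation for at least one player. Highest of {13, 7} is 13.

13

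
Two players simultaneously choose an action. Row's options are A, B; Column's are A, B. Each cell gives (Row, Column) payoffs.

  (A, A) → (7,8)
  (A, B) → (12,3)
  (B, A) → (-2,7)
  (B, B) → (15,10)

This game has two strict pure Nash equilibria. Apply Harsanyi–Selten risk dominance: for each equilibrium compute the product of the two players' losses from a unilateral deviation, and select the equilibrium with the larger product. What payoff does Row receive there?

7

At both A: Row loses 7 − (-2) = 9 by deviating; Column loses 8 − 3 = 5. Product = 9·5 = 45.
At both B: Row loses 15 − 12 = 3 by deviating; Column loses 10 − 7 = 3. Product = 3·3 = 9.
45 > 9, so both A is risk-dominant. Row's payoff there is 7.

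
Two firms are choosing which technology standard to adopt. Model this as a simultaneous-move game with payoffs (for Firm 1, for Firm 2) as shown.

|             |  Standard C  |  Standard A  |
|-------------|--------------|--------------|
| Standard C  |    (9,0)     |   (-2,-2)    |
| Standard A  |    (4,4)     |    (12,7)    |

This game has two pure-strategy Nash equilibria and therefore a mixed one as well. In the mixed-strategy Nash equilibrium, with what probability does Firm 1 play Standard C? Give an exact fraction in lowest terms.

3/5

Firm 1's mix p on Standard C must make Firm 2 indifferent between Standard C and Standard A.
Firm 2's payoff from Standard C: 0p + 4(1−p). From Standard A: (-2)p + 7(1−p).
Set equal: 2p = 3(1−p) → p = 3/5.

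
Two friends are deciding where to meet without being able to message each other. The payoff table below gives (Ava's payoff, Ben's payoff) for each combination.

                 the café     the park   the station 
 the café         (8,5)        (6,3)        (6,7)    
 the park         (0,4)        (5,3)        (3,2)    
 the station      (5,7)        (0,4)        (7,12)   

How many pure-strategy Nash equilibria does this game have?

1

Both the station: Ava gets 7 (best alternative 6); Ben gets 12 (best alternative 7). Neither deviates — NE.
Both the park is not a NE: Ava would switch to the café (6 > 5).
No other cell survives both best-response checks, so there is 1 pure NE.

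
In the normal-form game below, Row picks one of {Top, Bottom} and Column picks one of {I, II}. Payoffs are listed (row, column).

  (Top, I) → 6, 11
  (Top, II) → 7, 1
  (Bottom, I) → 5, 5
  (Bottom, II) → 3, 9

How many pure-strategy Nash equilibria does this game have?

(Top, I): Row gets 6 (best alternative 5); Column gets 11 (best alternative 1). Neither deviates — NE.
(Bottom, II) is not a NE: Row would switch to Top (7 > 3).
No other cell survives both best-response checks, so there is 1 pure NE.

1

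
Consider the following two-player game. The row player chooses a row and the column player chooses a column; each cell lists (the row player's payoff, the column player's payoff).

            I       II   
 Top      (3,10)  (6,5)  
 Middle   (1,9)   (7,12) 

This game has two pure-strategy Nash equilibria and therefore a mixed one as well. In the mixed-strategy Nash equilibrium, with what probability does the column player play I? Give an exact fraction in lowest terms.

1/3

The column player's mix q on I must make the row player indifferent between Top and Middle.
The row player's payoff from Top: 3q + 6(1−q). From Middle: 1q + 7(1−q).
Set equal: 2q = 1(1−q) → q = 1/3.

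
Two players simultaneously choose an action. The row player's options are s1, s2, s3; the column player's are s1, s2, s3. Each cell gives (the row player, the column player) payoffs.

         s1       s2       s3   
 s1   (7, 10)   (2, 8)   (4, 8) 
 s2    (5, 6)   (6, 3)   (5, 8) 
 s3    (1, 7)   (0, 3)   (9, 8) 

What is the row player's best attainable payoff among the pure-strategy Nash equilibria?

9

Both s1 is a pure NE (the row player: 7 ≥ 5; the column player: 10 ≥ 8). The row player gets 7.
Both s3 is a pure NE (the row player: 9 ≥ 5; the column player: 8 ≥ 7). The row player gets 9.
Every other cell has a profitable deviation for at least one player. Highest of {7, 9} is 9.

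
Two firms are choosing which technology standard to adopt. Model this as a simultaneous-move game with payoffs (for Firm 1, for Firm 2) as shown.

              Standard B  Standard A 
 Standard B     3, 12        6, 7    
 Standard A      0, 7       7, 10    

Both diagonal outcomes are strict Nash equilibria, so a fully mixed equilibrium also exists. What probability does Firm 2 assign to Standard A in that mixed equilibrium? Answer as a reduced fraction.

Firm 2's mix q on Standard B must make Firm 1 indifferent between Standard B and Standard A.
Firm 1's payoff from Standard B: 3q + 6(1−q). From Standard A: 0q + 7(1−q).
Set equal: 3q = 1(1−q) → q = 1/4.
Probability on Standard A is 1 − 1/4 = 3/4.

3/4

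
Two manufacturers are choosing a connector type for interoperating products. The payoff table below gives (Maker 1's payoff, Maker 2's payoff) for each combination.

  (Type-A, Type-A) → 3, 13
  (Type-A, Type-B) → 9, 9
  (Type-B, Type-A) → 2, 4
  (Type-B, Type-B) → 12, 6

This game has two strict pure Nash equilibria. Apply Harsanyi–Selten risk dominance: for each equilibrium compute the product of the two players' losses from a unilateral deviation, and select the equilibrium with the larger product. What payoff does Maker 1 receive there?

12

At both Type-A: Maker 1 loses 3 − 2 = 1 by deviating; Maker 2 loses 13 − 9 = 4. Product = 1·4 = 4.
At both Type-B: Maker 1 loses 12 − 9 = 3 by deviating; Maker 2 loses 6 − 4 = 2. Product = 3·2 = 6.
6 > 4, so both Type-B is risk-dominant. Maker 1's payoff there is 12.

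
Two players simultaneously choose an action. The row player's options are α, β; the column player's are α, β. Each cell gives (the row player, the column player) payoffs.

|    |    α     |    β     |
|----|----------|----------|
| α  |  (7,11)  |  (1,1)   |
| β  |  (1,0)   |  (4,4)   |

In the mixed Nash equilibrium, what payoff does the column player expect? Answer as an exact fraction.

22/7

The row player mixes with probability p on α, chosen so the column player is indifferent: 11p + 0(1−p) = 1p + 4(1−p) gives p = 2/7.
The column player's expected payoff is 11·2/7 + 0·5/7 = 22/7.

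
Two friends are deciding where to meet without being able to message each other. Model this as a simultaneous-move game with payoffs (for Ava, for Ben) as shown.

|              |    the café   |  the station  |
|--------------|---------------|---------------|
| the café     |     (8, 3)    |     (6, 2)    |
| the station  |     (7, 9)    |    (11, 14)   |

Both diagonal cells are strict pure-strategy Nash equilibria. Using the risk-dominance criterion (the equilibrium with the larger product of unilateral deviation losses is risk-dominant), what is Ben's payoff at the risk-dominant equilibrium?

14

At both the café: Ava loses 8 − 7 = 1 by deviating; Ben loses 3 − 2 = 1. Product = 1·1 = 1.
At both the station: Ava loses 11 − 6 = 5 by deviating; Ben loses 14 − 9 = 5. Product = 5·5 = 25.
25 > 1, so both the station is risk-dominant. Ben's payoff there is 14.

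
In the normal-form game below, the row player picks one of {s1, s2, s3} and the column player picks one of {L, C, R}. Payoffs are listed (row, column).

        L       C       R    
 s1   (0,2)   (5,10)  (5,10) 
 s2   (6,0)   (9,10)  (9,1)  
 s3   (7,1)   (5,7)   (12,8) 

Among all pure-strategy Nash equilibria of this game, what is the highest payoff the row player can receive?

(s2, C) is a pure NE (the row player: 9 ≥ 5; the column player: 10 ≥ 1). The row player gets 9.
(s3, R) is a pure NE (the row player: 12 ≥ 9; the column player: 8 ≥ 7). The row player gets 12.
Every other cell has a profitable deviation for at least one player. Highest of {9, 12} is 12.

12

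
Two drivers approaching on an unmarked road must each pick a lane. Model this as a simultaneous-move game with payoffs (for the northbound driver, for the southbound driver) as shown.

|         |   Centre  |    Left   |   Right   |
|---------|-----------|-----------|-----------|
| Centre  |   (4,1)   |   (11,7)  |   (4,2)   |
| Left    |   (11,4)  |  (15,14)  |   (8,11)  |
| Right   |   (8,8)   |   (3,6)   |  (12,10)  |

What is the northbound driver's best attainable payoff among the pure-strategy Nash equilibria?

Both Left is a pure NE (the northbound driver: 15 ≥ 11; the southbound driver: 14 ≥ 11). The northbound driver gets 15.
Both Right is a pure NE (the northbound driver: 12 ≥ 8; the southbound driver: 10 ≥ 8). The northbound driver gets 12.
Every other cell has a profitable deviation for at least one player. Highest of {15, 12} is 15.

15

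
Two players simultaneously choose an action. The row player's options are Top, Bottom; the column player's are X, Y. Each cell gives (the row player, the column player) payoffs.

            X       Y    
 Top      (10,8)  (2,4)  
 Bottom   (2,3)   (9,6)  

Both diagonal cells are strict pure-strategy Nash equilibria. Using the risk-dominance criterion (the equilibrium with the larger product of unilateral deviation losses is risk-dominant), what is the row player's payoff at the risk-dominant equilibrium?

At (Top, X): the row player loses 10 − 2 = 8 by deviating; the column player loses 8 − 4 = 4. Product = 8·4 = 32.
At (Bottom, Y): the row player loses 9 − 2 = 7 by deviating; the column player loses 6 − 3 = 3. Product = 7·3 = 21.
32 > 21, so (Top, X) is risk-dominant. The row player's payoff there is 10.

10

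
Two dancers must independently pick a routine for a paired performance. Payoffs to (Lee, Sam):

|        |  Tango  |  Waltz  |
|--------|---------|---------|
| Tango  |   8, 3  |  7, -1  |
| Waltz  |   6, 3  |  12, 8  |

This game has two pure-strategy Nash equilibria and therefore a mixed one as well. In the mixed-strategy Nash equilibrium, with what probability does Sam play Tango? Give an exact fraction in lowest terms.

5/7

Sam's mix q on Tango must make Lee indifferent between Tango and Waltz.
Lee's payoff from Tango: 8q + 7(1−q). From Waltz: 6q + 12(1−q).
Set equal: 2q = 5(1−q) → q = 5/7.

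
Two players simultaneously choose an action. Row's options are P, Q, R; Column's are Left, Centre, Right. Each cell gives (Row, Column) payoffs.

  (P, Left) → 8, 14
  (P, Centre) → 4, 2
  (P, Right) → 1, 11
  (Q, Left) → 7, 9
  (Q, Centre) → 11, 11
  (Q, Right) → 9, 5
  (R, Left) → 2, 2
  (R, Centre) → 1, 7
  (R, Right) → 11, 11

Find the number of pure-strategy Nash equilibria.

(P, Left): Row gets 8 (best alternative 7); Column gets 14 (best alternative 11). Neither deviates — NE.
(Q, Centre): Row gets 11 (best alternative 4); Column gets 11 (best alternative 9). Neither deviates — NE.
(R, Right): Row gets 11 (best alternative 9); Column gets 11 (best alternative 7). Neither deviates — NE.
(Q, Left) is not a NE: Row would switch to P (8 > 7).
No other cell survives both best-response checks, so there are 3 pure NE.

3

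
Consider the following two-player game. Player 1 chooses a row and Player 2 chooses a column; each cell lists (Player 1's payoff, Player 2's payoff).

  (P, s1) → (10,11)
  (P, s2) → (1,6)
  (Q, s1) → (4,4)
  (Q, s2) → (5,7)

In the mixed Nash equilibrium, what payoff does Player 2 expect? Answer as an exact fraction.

53/8

Player 1 mixes with probability p on P, chosen so Player 2 is indifferent: 11p + 4(1−p) = 6p + 7(1−p) gives p = 3/8.
Player 2's expected payoff is 11·3/8 + 4·5/8 = 53/8.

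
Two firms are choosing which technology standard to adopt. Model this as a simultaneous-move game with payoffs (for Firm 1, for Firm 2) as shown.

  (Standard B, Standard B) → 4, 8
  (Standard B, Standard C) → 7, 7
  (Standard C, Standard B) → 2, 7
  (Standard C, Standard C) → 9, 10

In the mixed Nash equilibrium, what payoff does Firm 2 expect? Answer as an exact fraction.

31/4

Firm 1 mixes with probability p on Standard B, chosen so Firm 2 is indifferent: 8p + 7(1−p) = 7p + 10(1−p) gives p = 3/4.
Firm 2's expected payoff is 8·3/4 + 7·1/4 = 31/4.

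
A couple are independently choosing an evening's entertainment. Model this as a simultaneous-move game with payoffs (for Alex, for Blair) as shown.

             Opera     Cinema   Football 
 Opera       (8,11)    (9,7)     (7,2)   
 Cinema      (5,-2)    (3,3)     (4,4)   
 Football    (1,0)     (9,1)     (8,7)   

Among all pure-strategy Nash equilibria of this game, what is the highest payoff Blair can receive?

Both Opera is a pure NE (Alex: 8 ≥ 5; Blair: 11 ≥ 7). Blair gets 11.
Both Football is a pure NE (Alex: 8 ≥ 7; Blair: 7 ≥ 1). Blair gets 7.
Every other cell has a profitable deviation for at least one player. Highest of {11, 7} is 11.

11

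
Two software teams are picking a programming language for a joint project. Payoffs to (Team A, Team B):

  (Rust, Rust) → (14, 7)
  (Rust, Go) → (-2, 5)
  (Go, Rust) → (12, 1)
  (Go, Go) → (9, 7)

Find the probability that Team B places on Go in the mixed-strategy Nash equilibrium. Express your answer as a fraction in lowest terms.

2/13

Team B's mix q on Rust must make Team A indifferent between Rust and Go.
Team A's payoff from Rust: 14q + (-2)(1−q). From Go: 12q + 9(1−q).
Set equal: 2q = 11(1−q) → q = 11/13.
Probability on Go is 1 − 11/13 = 2/13.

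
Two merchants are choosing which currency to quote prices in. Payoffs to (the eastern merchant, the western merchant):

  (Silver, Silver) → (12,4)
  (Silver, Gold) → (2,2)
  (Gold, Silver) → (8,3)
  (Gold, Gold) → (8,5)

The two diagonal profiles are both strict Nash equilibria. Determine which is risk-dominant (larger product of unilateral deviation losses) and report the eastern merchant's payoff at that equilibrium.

8

At both Silver: the eastern merchant loses 12 − 8 = 4 by deviating; the western merchant loses 4 − 2 = 2. Product = 4·2 = 8.
At both Gold: the eastern merchant loses 8 − 2 = 6 by deviating; the western merchant loses 5 − 3 = 2. Product = 6·2 = 12.
12 > 8, so both Gold is risk-dominant. The eastern merchant's payoff there is 8.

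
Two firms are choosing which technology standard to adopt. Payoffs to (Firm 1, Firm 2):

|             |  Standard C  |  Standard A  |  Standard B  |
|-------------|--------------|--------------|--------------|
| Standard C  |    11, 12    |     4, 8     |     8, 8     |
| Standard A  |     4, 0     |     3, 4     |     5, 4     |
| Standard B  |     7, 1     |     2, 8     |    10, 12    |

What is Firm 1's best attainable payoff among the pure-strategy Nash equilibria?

11

Both Standard C is a pure NE (Firm 1: 11 ≥ 7; Firm 2: 12 ≥ 8). Firm 1 gets 11.
Both Standard B is a pure NE (Firm 1: 10 ≥ 8; Firm 2: 12 ≥ 8). Firm 1 gets 10.
Every other cell has a profitable deviation for at least one player. Highest of {11, 10} is 11.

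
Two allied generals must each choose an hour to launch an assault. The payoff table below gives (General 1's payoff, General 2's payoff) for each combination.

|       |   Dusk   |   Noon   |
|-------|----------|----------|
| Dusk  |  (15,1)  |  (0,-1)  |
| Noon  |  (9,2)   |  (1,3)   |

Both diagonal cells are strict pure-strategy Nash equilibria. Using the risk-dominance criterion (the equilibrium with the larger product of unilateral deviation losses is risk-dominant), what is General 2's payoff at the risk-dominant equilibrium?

1

At both Dusk: General 1 loses 15 − 9 = 6 by deviating; General 2 loses 1 − (-1) = 2. Product = 6·2 = 12.
At both Noon: General 1 loses 1 − 0 = 1 by deviating; General 2 loses 3 − 2 = 1. Product = 1·1 = 1.
12 > 1, so both Dusk is risk-dominant. General 2's payoff there is 1.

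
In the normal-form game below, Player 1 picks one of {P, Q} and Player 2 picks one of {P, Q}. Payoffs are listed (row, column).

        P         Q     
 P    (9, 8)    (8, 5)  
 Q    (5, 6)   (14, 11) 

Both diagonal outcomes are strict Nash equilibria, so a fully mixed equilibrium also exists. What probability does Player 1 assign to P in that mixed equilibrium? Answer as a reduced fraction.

Player 1's mix p on P must make Player 2 indifferent between P and Q.
Player 2's payoff from P: 8p + 6(1−p). From Q: 5p + 11(1−p).
Set equal: 3p = 5(1−p) → p = 5/8.

5/8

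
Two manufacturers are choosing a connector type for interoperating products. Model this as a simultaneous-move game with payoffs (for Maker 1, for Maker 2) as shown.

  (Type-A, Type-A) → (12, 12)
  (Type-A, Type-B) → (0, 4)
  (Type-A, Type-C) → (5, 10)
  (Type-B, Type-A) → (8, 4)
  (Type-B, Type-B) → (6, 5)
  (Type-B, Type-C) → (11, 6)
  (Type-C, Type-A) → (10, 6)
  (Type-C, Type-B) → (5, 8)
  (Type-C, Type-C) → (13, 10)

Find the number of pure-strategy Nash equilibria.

Both Type-A: Maker 1 gets 12 (best alternative 10); Maker 2 gets 12 (best alternative 10). Neither deviates — NE.
Both Type-C: Maker 1 gets 13 (best alternative 11); Maker 2 gets 10 (best alternative 8). Neither deviates — NE.
Both Type-B is not a NE: Maker 2 would switch to Type-C (6 > 5).
No other cell survives both best-response checks, so there are 2 pure NE.

2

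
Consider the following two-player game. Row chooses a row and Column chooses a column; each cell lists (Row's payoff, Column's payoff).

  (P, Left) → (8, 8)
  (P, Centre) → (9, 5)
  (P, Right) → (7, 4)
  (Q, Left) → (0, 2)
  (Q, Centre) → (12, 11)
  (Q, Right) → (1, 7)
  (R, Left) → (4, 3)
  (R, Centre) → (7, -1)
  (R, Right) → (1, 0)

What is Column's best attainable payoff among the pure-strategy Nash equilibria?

11

(P, Left) is a pure NE (Row: 8 ≥ 4; Column: 8 ≥ 5). Column gets 8.
(Q, Centre) is a pure NE (Row: 12 ≥ 9; Column: 11 ≥ 7). Column gets 11.
Every other cell has a profitable deviation for at least one player. Highest of {8, 11} is 11.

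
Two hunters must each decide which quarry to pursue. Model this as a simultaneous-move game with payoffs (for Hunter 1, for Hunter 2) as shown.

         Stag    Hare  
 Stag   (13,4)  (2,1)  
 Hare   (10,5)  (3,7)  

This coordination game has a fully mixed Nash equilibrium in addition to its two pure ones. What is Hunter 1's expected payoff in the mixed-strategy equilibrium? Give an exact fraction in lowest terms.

Hunter 2 mixes with probability q on Stag, chosen so Hunter 1 is indifferent: 13q + 2(1−q) = 10q + 3(1−q) gives q = 1/4.
Hunter 1's expected payoff (from either row, since indifferent) is 13·1/4 + 2·3/4 = 19/4.

19/4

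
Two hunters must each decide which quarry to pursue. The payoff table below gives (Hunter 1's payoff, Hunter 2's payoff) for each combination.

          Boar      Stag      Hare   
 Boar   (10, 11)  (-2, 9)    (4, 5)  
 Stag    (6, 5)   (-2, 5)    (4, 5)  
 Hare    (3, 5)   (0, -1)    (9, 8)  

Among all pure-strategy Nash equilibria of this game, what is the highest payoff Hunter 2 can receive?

11

Both Boar is a pure NE (Hunter 1: 10 ≥ 6; Hunter 2: 11 ≥ 9). Hunter 2 gets 11.
Both Hare is a pure NE (Hunter 1: 9 ≥ 4; Hunter 2: 8 ≥ 5). Hunter 2 gets 8.
Every other cell has a profitable deviation for at least one player. Highest of {11, 8} is 11.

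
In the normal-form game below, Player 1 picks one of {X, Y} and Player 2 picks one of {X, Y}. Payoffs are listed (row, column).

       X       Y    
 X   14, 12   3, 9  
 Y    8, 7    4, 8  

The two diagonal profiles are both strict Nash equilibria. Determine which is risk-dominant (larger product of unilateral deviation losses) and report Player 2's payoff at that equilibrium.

At both X: Player 1 loses 14 − 8 = 6 by deviating; Player 2 loses 12 − 9 = 3. Product = 6·3 = 18.
At both Y: Player 1 loses 4 − 3 = 1 by deviating; Player 2 loses 8 − 7 = 1. Product = 1·1 = 1.
18 > 1, so both X is risk-dominant. Player 2's payoff there is 12.

12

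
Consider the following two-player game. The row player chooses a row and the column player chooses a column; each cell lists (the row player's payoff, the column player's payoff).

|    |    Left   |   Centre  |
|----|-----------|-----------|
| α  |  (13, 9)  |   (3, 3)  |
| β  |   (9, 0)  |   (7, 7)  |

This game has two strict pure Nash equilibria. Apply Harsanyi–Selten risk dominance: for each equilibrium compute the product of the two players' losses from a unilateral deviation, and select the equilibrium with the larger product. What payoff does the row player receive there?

7

At (α, Left): the row player loses 13 − 9 = 4 by deviating; the column player loses 9 − 3 = 6. Product = 4·6 = 24.
At (β, Centre): the row player loses 7 − 3 = 4 by deviating; the column player loses 7 − 0 = 7. Product = 4·7 = 28.
28 > 24, so (β, Centre) is risk-dominant. The row player's payoff there is 7.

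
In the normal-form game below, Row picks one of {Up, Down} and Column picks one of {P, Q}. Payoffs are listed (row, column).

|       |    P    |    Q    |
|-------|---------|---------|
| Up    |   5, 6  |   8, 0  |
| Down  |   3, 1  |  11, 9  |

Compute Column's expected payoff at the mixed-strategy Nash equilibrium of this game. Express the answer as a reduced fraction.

27/7

Row mixes with probability p on Up, chosen so Column is indifferent: 6p + 1(1−p) = 0p + 9(1−p) gives p = 4/7.
Column's expected payoff is 6·4/7 + 1·3/7 = 27/7.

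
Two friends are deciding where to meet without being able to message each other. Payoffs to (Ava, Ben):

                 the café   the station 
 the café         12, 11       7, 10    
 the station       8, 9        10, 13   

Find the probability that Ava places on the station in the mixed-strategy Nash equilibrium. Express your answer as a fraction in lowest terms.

1/5

Ava's mix p on the café must make Ben indifferent between the café and the station.
Ben's payoff from the café: 11p + 9(1−p). From the station: 10p + 13(1−p).
Set equal: 1p = 4(1−p) → p = 4/5.
Probability on the station is 1 − 4/5 = 1/5.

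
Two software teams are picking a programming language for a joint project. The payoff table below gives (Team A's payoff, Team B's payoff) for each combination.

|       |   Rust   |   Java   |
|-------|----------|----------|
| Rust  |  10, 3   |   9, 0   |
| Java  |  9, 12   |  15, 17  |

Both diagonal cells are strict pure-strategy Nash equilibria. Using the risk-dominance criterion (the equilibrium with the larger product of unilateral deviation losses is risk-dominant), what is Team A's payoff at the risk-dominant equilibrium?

At both Rust: Team A loses 10 − 9 = 1 by deviating; Team B loses 3 − 0 = 3. Product = 1·3 = 3.
At both Java: Team A loses 15 − 9 = 6 by deviating; Team B loses 17 − 12 = 5. Product = 6·5 = 30.
30 > 3, so both Java is risk-dominant. Team A's payoff there is 15.

15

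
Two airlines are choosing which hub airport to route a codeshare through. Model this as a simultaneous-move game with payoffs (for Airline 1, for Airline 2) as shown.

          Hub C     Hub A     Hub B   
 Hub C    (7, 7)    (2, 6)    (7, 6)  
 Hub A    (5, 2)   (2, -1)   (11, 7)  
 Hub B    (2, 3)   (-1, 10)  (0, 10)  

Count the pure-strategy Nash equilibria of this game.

2

Both Hub C: Airline 1 gets 7 (best alternative 5); Airline 2 gets 7 (best alternative 6). Neither deviates — NE.
(Hub A, Hub B): Airline 1 gets 11 (best alternative 7); Airline 2 gets 7 (best alternative 2). Neither deviates — NE.
Both Hub B is not a NE: Airline 1 would switch to Hub A (11 > 0).
No other cell survives both best-response checks, so there are 2 pure NE.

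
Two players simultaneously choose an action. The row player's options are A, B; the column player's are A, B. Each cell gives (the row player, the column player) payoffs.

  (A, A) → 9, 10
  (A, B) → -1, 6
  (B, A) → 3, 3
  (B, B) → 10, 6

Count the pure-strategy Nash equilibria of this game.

2

Both A: the row player gets 9 (best alternative 3); the column player gets 10 (best alternative 6). Neither deviates — NE.
Both B: the row player gets 10 (best alternative -1); the column player gets 6 (best alternative 3). Neither deviates — NE.
(A, B) is not a NE: the row player would switch to B (10 > -1).
No other cell survives both best-response checks, so there are 2 pure NE.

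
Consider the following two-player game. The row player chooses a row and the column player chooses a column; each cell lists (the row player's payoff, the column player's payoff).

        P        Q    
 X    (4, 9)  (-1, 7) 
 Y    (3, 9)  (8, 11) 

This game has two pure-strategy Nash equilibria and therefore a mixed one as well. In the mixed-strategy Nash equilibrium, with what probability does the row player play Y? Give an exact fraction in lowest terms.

The row player's mix p on X must make the column player indifferent between P and Q.
The column player's payoff from P: 9p + 9(1−p). From Q: 7p + 11(1−p).
Set equal: 2p = 2(1−p) → p = 2/4 = 1/2.
Probability on Y is 1 − 1/2 = 1/2.

1/2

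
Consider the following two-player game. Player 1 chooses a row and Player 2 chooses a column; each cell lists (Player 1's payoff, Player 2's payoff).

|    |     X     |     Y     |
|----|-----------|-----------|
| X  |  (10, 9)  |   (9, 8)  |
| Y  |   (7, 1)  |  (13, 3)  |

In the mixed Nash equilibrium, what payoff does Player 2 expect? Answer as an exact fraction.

Player 1 mixes with probability p on X, chosen so Player 2 is indifferent: 9p + 1(1−p) = 8p + 3(1−p) gives p = 2/3.
Player 2's expected payoff is 9·2/3 + 1·1/3 = 19/3.

19/3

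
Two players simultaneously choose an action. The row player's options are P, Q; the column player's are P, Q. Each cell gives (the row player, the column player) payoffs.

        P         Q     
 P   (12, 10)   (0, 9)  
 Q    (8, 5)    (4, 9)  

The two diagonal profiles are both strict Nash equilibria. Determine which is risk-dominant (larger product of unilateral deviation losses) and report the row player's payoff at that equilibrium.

4

At both P: the row player loses 12 − 8 = 4 by deviating; the column player loses 10 − 9 = 1. Product = 4·1 = 4.
At both Q: the row player loses 4 − 0 = 4 by deviating; the column player loses 9 − 5 = 4. Product = 4·4 = 16.
16 > 4, so both Q is risk-dominant. The row player's payoff there is 4.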